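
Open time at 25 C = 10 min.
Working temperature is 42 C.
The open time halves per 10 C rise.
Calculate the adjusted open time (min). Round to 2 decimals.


factor = 2^((42 - 25) / 10) = 3.2490
ot = 10 / 3.2490 = 3.08 min

3.08


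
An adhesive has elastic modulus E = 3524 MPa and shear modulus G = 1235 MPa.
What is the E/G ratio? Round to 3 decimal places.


E/G = 3524 / 1235 = 2.853

2.853


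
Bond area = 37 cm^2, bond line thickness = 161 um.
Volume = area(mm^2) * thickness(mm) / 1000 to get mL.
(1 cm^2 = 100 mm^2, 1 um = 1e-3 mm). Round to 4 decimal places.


area_mm2 = 37 * 100 = 3700
blt_mm = 161 * 1e-3 = 0.161
vol_mm3 = 3700 * 0.161 = 595.7
vol_mL = 595.7 / 1000 = 0.5957 mL

0.5957


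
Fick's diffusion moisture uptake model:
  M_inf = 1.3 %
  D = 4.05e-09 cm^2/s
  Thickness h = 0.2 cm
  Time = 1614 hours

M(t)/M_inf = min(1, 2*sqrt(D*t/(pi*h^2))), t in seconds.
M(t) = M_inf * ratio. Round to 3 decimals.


t_sec = 1614 * 3600 = 5810400
ratio = 2*sqrt(4.05e-09*5810400/(pi*0.2^2))
= min(1, 0.865477)
= 0.865477
M(t) = 1.3 * 0.865477 = 1.125 %

1.125


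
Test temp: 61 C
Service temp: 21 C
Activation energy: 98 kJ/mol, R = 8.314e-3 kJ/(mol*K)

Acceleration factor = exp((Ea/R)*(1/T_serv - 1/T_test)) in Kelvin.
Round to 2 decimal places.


AF = exp((98/0.008314)*(1/294.15 - 1/334.15))
= 121.14

121.14


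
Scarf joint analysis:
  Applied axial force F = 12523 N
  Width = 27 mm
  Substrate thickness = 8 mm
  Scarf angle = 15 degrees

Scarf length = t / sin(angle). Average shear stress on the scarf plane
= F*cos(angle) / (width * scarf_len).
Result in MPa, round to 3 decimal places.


Scarf length = 8 / sin(15 deg) = 30.9096 mm
cos(15 deg) = 0.965926
Shear = 12523 * 0.965926 / (27 * 30.9096)
= 14.494 MPa

14.494


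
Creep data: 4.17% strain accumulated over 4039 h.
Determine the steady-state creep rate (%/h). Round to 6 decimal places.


Rate = 4.17 / 4039 = 0.001032 %/h

0.001032


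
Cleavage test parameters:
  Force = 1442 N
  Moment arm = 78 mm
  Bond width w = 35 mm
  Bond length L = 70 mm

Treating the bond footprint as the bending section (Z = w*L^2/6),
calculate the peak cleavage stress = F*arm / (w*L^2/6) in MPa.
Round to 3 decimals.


M = 1442 * 78 = 112476 N*mm
Z = 35 * 70^2 / 6 = 171500 / 6 mm^3
sigma = M / Z = 6 * 112476 / 171500 = 674856 / 171500
= 3.935 MPa

3.935


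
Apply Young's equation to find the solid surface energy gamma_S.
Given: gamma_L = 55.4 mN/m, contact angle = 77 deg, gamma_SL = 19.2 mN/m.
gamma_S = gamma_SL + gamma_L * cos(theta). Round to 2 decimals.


theta_rad = 77 * pi/180 = 1.343904
gamma_S = 19.2 + 55.4 * cos(1.343904)
= 31.66 mN/m

31.66


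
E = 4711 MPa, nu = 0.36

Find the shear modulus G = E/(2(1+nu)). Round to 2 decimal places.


G = 4711 / (2 * 1.36)
= 1731.99 MPa

1731.99


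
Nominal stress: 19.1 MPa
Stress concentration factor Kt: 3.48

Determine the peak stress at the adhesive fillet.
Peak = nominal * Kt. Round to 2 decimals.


Peak stress = 19.1 * 3.48
= 66.47 MPa

66.47


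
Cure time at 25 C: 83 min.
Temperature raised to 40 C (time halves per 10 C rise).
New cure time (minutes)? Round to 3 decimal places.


Acceleration factor = 2^(15/10) = 2.8284
New time = 83 / 2.8284 = 29.345 min

29.345


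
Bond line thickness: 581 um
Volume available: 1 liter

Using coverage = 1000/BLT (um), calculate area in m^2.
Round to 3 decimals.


1 L = 1e6 mm^3, thickness = 581 um = 0.581 mm
Area = 1e6 / 0.581 mm^2 = (1e6 / 0.581) / 1e6 m^2 = 1000 / 581 m^2
= 1.721 m^2

1.721


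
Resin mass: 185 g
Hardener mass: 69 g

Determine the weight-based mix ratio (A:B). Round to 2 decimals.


Ratio = 185 / 69 = 2.68

2.68


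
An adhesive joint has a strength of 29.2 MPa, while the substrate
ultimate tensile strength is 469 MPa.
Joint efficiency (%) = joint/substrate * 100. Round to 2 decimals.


Efficiency = 29.2 / 469 * 100
= 6.23%

6.23


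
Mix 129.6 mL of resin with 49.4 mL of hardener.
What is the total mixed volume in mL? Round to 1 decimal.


Total = 129.6 + 49.4 = 179.0 mL

179.0


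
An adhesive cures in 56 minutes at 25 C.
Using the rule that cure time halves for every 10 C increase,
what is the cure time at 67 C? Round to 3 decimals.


Factor = 2^((67 - 25) / 10) = 18.3792
Cure time = 56 / 18.3792
= 3.047 minutes

3.047


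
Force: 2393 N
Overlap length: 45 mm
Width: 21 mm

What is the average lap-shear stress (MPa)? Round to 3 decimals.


Average shear stress = F / (overlap * width)
= 2393 / (45 * 21)
= 2.532 MPa

2.532


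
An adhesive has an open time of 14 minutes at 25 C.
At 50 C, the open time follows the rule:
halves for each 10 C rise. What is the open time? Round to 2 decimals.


Factor = 2^((50-25)/10) = 5.6569
Open time = 14 / 5.6569 = 2.47 min

2.47


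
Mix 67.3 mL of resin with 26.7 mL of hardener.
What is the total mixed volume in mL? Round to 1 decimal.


Total = 67.3 + 26.7 = 94.0 mL

94.0


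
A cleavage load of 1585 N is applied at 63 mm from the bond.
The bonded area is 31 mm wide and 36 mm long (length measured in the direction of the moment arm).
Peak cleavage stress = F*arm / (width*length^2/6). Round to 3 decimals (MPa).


Moment = 1585 * 63 = 99855 N*mm
Section modulus = 31 * 1296 / 6 = 40176 / 6 mm^3
Stress = 99855 / (40176 / 6) = 599130 / 40176
= 14.913 MPa

14.913


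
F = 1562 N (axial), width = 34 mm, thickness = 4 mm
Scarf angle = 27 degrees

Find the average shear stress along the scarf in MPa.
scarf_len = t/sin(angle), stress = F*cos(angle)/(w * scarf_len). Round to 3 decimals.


scarf_len = 4/sin(27 deg) = 8.8108
cos(27 deg) = 0.891007
stress = 1562*0.891007/(34*8.8108) = 4.646 MPa

4.646


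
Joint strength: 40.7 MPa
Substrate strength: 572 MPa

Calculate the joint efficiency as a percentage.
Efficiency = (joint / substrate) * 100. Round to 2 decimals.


Efficiency = (40.7 / 572) * 100 = 7.12%

7.12


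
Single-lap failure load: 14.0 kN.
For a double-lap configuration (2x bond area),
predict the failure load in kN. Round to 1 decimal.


Failure load = 14.0 * 2 = 28.0 kN

28.0


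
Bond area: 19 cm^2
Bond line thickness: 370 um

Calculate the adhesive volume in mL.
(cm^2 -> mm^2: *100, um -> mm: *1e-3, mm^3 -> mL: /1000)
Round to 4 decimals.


V = 19*100 * 370*1e-3 / 1000
= 0.7030 mL

0.7030


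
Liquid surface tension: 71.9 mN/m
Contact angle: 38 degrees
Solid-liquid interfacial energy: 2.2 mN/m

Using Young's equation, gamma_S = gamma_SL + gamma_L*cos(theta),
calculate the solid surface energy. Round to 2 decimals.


gamma_S = 2.2 + 71.9 * cos(38)
= 58.86 mN/m

58.86


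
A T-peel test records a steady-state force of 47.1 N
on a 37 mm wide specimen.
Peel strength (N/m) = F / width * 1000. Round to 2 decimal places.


Peel strength = 47.1 / 37 * 1000
= 1272.97 N/m

1272.97


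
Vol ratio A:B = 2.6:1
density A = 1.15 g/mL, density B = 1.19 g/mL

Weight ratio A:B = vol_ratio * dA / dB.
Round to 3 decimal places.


Weight ratio = 2.6 * 1.15 / 1.19
= 2.513

2.513


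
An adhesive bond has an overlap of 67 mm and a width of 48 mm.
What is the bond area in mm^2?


Bond area = overlap * width
= 67 * 48
= 3216 mm^2

3216


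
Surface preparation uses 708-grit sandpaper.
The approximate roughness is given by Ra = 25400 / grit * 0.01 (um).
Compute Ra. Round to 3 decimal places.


Ra = 25400 / 708 * 0.01
= 254 / 708
= 0.359 um

0.359


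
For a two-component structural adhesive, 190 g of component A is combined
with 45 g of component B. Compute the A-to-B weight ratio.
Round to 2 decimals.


Weight ratio A:B = 190 / 45
= 4.22

4.22


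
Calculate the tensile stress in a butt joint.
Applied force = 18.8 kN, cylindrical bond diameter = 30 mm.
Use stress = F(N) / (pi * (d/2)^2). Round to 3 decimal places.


A = pi * 15.0^2 = 706.8583 mm^2
sigma = 18800.0 / 706.8583 = 26.597 MPa

26.597


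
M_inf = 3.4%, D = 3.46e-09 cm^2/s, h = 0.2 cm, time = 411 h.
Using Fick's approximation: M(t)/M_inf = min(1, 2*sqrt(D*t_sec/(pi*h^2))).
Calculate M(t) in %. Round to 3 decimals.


t = 1479600 s
ratio = min(1, 2*sqrt(3.46e-09*1479600/(pi*0.0400)))
= 0.403678
M(t) = 3.4 * 0.403678 = 1.373%

1.373


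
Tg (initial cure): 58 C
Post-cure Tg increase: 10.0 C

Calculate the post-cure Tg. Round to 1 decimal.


Post-cure Tg = 58 + 10.0 = 68.0 C

68.0


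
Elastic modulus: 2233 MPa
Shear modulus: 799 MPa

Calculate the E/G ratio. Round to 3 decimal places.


E / G = 2233 / 799 = 2.795

2.795


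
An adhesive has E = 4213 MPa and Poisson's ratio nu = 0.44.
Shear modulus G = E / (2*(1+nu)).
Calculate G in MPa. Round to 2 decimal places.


G = 4213 / (2*(1+0.44))
= 4213 / 2.88
= 1462.85 MPa

1462.85


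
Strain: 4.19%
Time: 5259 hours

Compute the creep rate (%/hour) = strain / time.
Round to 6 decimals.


Creep rate = 4.19 / 5259
= 0.000797 %/h

0.000797


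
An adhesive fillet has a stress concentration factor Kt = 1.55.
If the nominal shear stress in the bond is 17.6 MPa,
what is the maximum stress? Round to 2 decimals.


Max stress = 17.6 * 1.55 = 27.28 MPa

27.28


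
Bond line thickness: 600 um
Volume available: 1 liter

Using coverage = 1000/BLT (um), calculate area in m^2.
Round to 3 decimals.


1 L = 1e6 mm^3, thickness = 600 um = 0.6 mm
Area = 1e6 / 0.6 mm^2 = (1e6 / 0.6) / 1e6 m^2 = 1000 / 600 m^2
= 1.667 m^2

1.667


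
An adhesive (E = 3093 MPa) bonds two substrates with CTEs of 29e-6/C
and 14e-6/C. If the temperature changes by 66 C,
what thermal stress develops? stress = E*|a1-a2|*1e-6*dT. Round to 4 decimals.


Stress = 3093 * |29 - 14| * 1e-6 * 66
= 3.0621 MPa

3.0621


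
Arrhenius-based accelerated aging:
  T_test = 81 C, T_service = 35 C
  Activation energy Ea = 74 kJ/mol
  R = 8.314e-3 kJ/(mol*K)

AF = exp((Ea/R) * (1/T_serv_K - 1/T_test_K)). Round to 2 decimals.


T_test_K = 354.15, T_serv_K = 308.15
AF = exp((74/8.314e-3) * (1/308.15 - 1/354.15))
= 42.59

42.59


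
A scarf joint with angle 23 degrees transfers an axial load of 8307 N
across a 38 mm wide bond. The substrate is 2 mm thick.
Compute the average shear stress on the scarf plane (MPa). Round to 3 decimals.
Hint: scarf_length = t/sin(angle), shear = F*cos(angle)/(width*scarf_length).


scarf_length = 2 / sin(23 deg) = 5.1186 mm
cos(23 deg) = 0.920505
shear stress = 8307 * 0.920505 / (38 * 5.1186)
= 39.313 MPa

39.313


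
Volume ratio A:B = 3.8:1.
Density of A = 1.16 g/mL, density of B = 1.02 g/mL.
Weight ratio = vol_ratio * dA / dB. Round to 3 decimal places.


Wt ratio = 3.8 * 1.16 / 1.02
= 4.322

4.322


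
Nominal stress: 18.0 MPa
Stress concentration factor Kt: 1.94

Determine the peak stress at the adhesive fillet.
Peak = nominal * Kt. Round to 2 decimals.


Peak stress = 18.0 * 1.94
= 34.92 MPa

34.92


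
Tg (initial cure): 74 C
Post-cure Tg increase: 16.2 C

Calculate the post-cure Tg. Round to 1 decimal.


Post-cure Tg = 74 + 16.2 = 90.2 C

90.2


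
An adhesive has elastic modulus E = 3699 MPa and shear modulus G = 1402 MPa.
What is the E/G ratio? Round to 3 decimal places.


E/G = 3699 / 1402 = 2.638

2.638


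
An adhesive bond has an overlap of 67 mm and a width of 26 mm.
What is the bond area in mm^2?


Bond area = overlap * width
= 67 * 26
= 1742 mm^2

1742


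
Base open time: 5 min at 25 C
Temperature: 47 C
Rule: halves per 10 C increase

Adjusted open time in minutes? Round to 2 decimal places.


Acceleration = 2^((47-25)/10) = 4.5948
Open time = 5 / 4.5948 = 1.09 min

1.09


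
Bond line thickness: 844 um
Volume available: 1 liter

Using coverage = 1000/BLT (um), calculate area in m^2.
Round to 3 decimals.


1 L = 1e6 mm^3, thickness = 844 um = 0.844 mm
Area = 1e6 / 0.844 mm^2 = (1e6 / 0.844) / 1e6 m^2 = 1000 / 844 m^2
= 1.185 m^2

1.185


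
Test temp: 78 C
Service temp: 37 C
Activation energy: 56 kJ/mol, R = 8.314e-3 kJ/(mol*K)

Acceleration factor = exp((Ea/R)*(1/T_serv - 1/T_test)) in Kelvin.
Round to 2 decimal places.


AF = exp((56/0.008314)*(1/310.15 - 1/351.15))
= 12.63

12.63


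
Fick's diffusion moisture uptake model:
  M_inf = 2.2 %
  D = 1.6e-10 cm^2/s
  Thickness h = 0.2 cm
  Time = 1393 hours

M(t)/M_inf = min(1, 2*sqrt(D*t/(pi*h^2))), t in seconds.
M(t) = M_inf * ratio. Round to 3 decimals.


t_sec = 1393 * 3600 = 5014800
ratio = 2*sqrt(1.6e-10*5014800/(pi*0.2^2))
= min(1, 0.159813)
= 0.159813
M(t) = 2.2 * 0.159813 = 0.352 %

0.352


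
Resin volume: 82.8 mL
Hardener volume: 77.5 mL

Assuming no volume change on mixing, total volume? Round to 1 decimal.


V_total = 82.8 + 77.5 = 160.3 mL

160.3


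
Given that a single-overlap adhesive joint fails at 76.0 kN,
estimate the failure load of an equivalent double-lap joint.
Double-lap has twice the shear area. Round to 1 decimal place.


Double-lap factor = 2
Expected load = 76.0 * 2 = 152.0 kN

152.0


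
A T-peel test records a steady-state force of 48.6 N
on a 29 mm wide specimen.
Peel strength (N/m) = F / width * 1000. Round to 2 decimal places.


Peel strength = 48.6 / 29 * 1000
= 1675.86 N/m

1675.86


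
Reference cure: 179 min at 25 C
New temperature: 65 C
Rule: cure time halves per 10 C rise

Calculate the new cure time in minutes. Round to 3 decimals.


factor = 2^((65-25)/10) = 16.0000
t_new = 179 / 16.0000 = 11.188 min

11.188


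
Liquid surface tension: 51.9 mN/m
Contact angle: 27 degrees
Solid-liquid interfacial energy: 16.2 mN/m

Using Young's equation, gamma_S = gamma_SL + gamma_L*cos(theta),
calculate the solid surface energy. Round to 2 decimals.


gamma_S = 16.2 + 51.9 * cos(27)
= 62.44 mN/m

62.44


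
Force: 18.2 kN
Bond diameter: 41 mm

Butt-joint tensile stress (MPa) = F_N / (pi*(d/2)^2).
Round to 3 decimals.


F_N = 18.2 * 1000 = 18200.0 N
A = pi*(20.5)^2 = 1320.2543 mm^2
stress = 18200.0 / 1320.2543 = 13.785 MPa

13.785


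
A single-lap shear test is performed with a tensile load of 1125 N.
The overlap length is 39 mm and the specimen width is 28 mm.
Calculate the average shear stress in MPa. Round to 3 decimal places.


Shear stress = F / (overlap * width)
= 1125 / (39 * 28)
= 1125 / 1092
= 1.030 MPa

1.030


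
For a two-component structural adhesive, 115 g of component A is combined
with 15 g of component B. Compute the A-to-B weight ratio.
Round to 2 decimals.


Weight ratio A:B = 115 / 15
= 7.67

7.67


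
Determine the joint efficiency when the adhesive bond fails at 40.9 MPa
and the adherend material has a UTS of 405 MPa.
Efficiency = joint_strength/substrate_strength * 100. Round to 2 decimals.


Joint efficiency = 40.9 / 405 * 100
= 10.10%

10.10


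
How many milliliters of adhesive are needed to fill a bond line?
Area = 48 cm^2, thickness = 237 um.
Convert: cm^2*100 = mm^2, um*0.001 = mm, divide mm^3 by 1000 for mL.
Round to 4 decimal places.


= (48 * 100) * (237 * 0.001) / 1000
= 1.1376 mL

1.1376


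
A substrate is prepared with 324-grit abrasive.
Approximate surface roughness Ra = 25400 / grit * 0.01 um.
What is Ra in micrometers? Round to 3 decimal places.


Ra = 25400 / 324 * 0.01 = 0.784 um

0.784


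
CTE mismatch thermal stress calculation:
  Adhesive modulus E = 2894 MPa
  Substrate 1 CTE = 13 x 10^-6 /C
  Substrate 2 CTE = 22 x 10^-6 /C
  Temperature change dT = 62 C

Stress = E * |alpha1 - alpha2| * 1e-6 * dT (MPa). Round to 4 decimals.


delta_alpha = |13 - 22| = 9 x 10^-6/C
Stress = 2894 * 9e-6 * 62
= 1.6149 MPa

1.6149


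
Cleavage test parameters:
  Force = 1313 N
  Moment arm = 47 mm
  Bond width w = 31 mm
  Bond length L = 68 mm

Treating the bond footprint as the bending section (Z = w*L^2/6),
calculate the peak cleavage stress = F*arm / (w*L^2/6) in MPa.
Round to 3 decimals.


M = 1313 * 47 = 61711 N*mm
Z = 31 * 68^2 / 6 = 143344 / 6 mm^3
sigma = M / Z = 6 * 61711 / 143344 = 370266 / 143344
= 2.583 MPa

2.583


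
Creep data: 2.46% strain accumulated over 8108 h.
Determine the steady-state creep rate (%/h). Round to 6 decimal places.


Rate = 2.46 / 8108 = 0.000303 %/h

0.000303


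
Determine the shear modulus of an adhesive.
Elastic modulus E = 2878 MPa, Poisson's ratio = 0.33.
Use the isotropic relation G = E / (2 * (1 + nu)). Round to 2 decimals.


G = 2878 / (2*(1+0.33)) = 2878 / 2.66
= 1081.95 MPa

1081.95


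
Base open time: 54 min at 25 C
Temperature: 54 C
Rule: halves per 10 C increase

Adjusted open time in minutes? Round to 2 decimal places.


Acceleration = 2^((54-25)/10) = 7.4643
Open time = 54 / 7.4643 = 7.23 min

7.23


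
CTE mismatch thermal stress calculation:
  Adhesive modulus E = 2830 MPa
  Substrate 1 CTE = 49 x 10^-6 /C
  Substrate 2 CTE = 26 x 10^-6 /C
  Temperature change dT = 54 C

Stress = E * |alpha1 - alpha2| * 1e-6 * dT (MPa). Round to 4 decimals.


delta_alpha = |49 - 26| = 23 x 10^-6/C
Stress = 2830 * 23e-6 * 54
= 3.5149 MPa

3.5149


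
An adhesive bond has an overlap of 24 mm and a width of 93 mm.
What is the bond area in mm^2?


Bond area = overlap * width
= 24 * 93
= 2232 mm^2

2232


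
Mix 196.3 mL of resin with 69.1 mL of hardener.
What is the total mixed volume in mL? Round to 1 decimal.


Total = 196.3 + 69.1 = 265.4 mL

265.4


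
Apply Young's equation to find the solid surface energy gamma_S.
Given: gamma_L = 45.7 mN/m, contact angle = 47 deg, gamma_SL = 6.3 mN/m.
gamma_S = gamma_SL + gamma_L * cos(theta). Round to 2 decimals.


theta_rad = 47 * pi/180 = 0.820305
gamma_S = 6.3 + 45.7 * cos(0.820305)
= 37.47 mN/m

37.47


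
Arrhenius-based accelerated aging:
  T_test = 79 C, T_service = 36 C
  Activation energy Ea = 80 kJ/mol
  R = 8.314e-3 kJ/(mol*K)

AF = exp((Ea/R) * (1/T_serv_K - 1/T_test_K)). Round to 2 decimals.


T_test_K = 352.15, T_serv_K = 309.15
AF = exp((80/8.314e-3) * (1/309.15 - 1/352.15))
= 44.73

44.73


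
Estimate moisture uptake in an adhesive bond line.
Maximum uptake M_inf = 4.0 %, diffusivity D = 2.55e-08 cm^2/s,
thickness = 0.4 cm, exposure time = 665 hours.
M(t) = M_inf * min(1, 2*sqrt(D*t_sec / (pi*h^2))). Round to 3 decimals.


Convert time: 665 h = 2394000 s
ratio = min(1, 2*sqrt(2.55e-08*2394000/(pi*0.4^2)))
= 0.696991
M(t) = 4.0 * 0.696991 = 2.788%

2.788


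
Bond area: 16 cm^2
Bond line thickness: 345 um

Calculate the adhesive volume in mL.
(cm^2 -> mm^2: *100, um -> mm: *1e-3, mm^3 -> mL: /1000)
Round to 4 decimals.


V = 16*100 * 345*1e-3 / 1000
= 0.5520 mL

0.5520


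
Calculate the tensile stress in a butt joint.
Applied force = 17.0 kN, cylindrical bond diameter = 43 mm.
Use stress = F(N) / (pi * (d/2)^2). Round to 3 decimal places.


A = pi * 21.5^2 = 1452.2012 mm^2
sigma = 17000.0 / 1452.2012 = 11.706 MPa

11.706


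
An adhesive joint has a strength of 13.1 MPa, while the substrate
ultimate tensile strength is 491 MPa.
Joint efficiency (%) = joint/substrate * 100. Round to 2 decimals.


Efficiency = 13.1 / 491 * 100
= 2.67%

2.67


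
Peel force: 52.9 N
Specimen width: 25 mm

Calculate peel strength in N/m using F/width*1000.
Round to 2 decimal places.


Peel strength = 52.9 / 25 * 1000 = 2116.00 N/m

2116.00


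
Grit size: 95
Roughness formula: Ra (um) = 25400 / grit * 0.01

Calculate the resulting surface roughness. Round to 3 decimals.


Ra = 25400 / 95 * 0.01
= 2.674 um

2.674


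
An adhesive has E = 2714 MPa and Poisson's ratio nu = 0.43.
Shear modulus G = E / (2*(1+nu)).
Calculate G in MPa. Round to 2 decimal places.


G = 2714 / (2*(1+0.43))
= 2714 / 2.86
= 948.95 MPa

948.95


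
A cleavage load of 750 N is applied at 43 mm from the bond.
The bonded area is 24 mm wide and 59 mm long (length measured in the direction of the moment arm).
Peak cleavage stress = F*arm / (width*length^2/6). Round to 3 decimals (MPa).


Moment = 750 * 43 = 32250 N*mm
Section modulus = 24 * 3481 / 6 = 83544 / 6 mm^3
Stress = 32250 / (83544 / 6) = 193500 / 83544
= 2.316 MPa

2.316


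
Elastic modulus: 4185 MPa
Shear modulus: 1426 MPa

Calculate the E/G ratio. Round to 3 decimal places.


E / G = 4185 / 1426 = 2.935

2.935


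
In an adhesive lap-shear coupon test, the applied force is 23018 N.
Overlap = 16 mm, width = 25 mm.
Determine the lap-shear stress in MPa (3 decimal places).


stress = F / (overlap * width)
= 23018 / (16 * 25)
= 57.545 MPa

57.545


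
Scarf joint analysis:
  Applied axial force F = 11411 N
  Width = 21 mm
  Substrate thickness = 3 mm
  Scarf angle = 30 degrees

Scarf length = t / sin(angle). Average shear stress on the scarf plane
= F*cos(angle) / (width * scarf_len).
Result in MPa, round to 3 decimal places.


Scarf length = 3 / sin(30 deg) = 6.0000 mm
cos(30 deg) = 0.866025
Shear = 11411 * 0.866025 / (21 * 6.0000)
= 78.430 MPa

78.430


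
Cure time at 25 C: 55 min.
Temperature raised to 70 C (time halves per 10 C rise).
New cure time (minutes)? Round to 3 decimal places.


Acceleration factor = 2^(45/10) = 22.6274
New time = 55 / 22.6274 = 2.431 min

2.431


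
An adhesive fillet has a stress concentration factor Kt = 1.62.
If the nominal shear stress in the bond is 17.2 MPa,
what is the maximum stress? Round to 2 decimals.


Max stress = 17.2 * 1.62 = 27.86 MPa

27.86


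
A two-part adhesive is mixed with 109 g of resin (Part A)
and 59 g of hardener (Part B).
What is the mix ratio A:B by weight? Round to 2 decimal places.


Mix ratio = mass_A / mass_B
= 109 / 59
= 1.85

1.85


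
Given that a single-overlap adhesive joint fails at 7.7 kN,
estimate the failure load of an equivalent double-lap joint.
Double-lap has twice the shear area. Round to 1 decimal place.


Double-lap factor = 2
Expected load = 7.7 * 2 = 15.4 kN

15.4


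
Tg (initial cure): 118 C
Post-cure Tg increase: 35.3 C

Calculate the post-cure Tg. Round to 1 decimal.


Post-cure Tg = 118 + 35.3 = 153.3 C

153.3


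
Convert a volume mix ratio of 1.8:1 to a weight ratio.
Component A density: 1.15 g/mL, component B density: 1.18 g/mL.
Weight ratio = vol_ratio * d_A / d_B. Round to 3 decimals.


= 1.8 * 1.15 / 1.18 = 1.754

1.754


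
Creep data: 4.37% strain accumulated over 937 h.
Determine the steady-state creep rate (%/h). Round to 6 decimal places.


Rate = 4.37 / 937 = 0.004664 %/h

0.004664


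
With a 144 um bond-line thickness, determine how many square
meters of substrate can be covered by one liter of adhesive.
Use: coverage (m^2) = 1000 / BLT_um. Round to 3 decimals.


Coverage = 1000 / 144 = 6.944 m^2

6.944


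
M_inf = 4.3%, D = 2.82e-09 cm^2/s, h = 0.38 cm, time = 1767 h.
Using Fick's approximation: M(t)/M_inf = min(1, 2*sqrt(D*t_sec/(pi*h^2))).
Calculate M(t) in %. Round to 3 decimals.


t = 6361200 s
ratio = min(1, 2*sqrt(2.82e-09*6361200/(pi*0.1444)))
= 0.397709
M(t) = 4.3 * 0.397709 = 1.710%

1.710


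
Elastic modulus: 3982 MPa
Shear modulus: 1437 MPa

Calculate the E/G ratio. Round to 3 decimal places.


E / G = 3982 / 1437 = 2.771

2.771


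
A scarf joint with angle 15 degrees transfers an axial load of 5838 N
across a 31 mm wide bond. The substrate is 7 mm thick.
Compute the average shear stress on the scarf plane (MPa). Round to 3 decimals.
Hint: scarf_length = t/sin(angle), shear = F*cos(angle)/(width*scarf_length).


scarf_length = 7 / sin(15 deg) = 27.0459 mm
cos(15 deg) = 0.965926
shear stress = 5838 * 0.965926 / (31 * 27.0459)
= 6.726 MPa

6.726


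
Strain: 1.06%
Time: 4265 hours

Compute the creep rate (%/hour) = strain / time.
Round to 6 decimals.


Creep rate = 1.06 / 4265
= 0.000249 %/h

0.000249


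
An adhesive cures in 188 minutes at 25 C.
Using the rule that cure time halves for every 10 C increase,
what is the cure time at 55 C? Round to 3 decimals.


Factor = 2^((55 - 25) / 10) = 8.0000
Cure time = 188 / 8.0000
= 23.500 minutes

23.500


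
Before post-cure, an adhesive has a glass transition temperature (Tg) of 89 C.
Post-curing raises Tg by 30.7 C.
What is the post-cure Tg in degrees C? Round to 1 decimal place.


Tg_post = Tg_base + delta_Tg
= 89 + 30.7
= 119.7 C

119.7


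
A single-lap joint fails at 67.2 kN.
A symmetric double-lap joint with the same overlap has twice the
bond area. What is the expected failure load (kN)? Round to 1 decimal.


Double-lap load = 2 * 67.2 = 134.4 kN

134.4


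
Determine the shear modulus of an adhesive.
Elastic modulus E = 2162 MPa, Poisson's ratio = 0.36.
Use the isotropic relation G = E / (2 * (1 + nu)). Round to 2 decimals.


G = 2162 / (2*(1+0.36)) = 2162 / 2.72
= 794.85 MPa

794.85


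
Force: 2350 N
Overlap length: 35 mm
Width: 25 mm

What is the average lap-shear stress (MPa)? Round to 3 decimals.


Average shear stress = F / (overlap * width)
= 2350 / (35 * 25)
= 2.686 MPa

2.686


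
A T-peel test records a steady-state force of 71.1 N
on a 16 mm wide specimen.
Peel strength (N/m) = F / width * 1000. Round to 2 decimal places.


Peel strength = 71.1 / 16 * 1000
= 4443.75 N/m

4443.75


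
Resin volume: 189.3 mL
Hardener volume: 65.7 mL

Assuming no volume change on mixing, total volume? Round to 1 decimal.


V_total = 189.3 + 65.7 = 255.0 mL

255.0


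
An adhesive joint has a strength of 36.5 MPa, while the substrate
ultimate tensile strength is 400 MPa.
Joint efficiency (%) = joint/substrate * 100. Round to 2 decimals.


Efficiency = 36.5 / 400 * 100
= 9.13%

9.13


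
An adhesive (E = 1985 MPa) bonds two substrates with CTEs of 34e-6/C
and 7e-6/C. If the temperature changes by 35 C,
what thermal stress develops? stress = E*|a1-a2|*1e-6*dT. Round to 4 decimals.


Stress = 1985 * |34 - 7| * 1e-6 * 35
= 1.8758 MPa

1.8758


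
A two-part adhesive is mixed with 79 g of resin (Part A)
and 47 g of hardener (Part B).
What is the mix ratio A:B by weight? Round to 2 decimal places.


Mix ratio = mass_A / mass_B
= 79 / 47
= 1.68

1.68


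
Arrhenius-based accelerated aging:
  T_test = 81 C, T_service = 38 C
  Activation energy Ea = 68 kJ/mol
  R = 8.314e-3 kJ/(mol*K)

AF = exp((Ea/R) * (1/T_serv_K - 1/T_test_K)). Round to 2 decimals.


T_test_K = 354.15, T_serv_K = 311.15
AF = exp((68/8.314e-3) * (1/311.15 - 1/354.15))
= 24.33

24.33


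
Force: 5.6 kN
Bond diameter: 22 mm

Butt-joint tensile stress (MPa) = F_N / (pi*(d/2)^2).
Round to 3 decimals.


F_N = 5.6 * 1000 = 5600.0 N
A = pi*(11.0)^2 = 380.1327 mm^2
stress = 5600.0 / 380.1327 = 14.732 MPa

14.732


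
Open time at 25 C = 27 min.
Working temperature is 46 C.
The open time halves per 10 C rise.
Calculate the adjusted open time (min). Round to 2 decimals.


factor = 2^((46 - 25) / 10) = 4.2871
ot = 27 / 4.2871 = 6.30 min

6.30


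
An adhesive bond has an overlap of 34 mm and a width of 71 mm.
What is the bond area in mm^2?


Bond area = overlap * width
= 34 * 71
= 2414 mm^2

2414


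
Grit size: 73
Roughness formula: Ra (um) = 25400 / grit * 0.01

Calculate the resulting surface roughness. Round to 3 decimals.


Ra = 25400 / 73 * 0.01
= 3.479 um

3.479


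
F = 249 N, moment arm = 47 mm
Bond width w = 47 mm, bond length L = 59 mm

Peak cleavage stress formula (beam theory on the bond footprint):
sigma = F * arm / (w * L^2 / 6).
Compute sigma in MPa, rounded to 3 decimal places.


sigma = (249 * 47) / (47 * 3481 / 6)
= 11703 * 6 / 163607
= 70218 / 163607
= 0.429 MPa

0.429


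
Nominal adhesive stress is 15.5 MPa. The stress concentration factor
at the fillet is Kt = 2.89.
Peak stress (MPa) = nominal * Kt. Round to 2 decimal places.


Peak = 15.5 * 2.89 = 44.80 MPa

44.80


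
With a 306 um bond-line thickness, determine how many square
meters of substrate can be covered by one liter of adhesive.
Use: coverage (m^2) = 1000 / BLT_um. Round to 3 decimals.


Coverage = 1000 / 306 = 3.268 m^2

3.268


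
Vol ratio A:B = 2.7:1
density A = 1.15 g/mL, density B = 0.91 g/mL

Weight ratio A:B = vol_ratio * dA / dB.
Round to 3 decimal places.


Weight ratio = 2.7 * 1.15 / 0.91
= 3.412

3.412


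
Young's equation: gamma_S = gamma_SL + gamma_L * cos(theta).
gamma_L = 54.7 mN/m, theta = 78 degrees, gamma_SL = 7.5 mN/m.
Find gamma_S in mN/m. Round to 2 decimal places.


cos(78 deg) = 0.207912
gamma_S = 7.5 + 54.7 * 0.207912
= 18.87 mN/m

18.87


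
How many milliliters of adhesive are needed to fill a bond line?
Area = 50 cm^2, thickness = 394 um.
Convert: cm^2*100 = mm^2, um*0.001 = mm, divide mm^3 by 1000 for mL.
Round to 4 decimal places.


= (50 * 100) * (394 * 0.001) / 1000
= 1.9700 mL

1.9700


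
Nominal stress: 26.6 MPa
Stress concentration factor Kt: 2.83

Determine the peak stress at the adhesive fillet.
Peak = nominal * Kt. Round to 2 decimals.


Peak stress = 26.6 * 2.83
= 75.28 MPa

75.28


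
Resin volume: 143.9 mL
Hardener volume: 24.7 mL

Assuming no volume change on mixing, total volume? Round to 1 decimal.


V_total = 143.9 + 24.7 = 168.6 mL

168.6


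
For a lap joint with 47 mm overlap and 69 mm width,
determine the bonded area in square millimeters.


Area = 47 * 69 = 3243 mm^2

3243


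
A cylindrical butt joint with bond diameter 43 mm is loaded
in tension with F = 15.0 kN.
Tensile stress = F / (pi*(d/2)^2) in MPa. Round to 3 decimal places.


Area = pi * (43/2)^2 = 1452.2012 mm^2
Stress = 15.0*1000 / 1452.2012
= 10.329 MPa

10.329


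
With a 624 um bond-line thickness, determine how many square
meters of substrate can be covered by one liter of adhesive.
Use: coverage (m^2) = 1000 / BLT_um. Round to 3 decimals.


Coverage = 1000 / 624 = 1.603 m^2

1.603


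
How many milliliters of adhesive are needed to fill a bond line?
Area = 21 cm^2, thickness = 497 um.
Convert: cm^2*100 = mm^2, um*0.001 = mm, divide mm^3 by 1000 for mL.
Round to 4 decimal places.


= (21 * 100) * (497 * 0.001) / 1000
= 1.0437 mL

1.0437


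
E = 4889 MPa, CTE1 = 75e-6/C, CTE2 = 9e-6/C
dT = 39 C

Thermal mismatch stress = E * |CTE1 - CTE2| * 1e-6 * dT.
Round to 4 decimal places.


= 4889 * 66e-6 * 39
= 12.5843 MPa

12.5843


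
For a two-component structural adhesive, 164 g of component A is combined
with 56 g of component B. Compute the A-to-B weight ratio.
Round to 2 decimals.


Weight ratio A:B = 164 / 56
= 2.93

2.93


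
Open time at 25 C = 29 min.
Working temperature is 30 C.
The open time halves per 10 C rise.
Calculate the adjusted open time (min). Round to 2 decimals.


factor = 2^((30 - 25) / 10) = 1.4142
ot = 29 / 1.4142 = 20.51 min

20.51


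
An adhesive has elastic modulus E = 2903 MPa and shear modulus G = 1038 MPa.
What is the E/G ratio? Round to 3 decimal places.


E/G = 2903 / 1038 = 2.797

2.797


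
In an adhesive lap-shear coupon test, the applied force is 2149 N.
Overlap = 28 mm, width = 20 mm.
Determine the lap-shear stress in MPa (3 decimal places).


stress = F / (overlap * width)
= 2149 / (28 * 20)
= 3.838 MPa

3.838


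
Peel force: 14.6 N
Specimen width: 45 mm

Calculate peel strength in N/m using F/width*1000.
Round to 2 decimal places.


Peel strength = 14.6 / 45 * 1000 = 324.44 N/m

324.44


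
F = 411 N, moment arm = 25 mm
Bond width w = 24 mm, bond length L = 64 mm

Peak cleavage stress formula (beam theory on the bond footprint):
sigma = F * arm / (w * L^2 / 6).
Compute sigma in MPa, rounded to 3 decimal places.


sigma = (411 * 25) / (24 * 4096 / 6)
= 10275 * 6 / 98304
= 61650 / 98304
= 0.627 MPa

0.627


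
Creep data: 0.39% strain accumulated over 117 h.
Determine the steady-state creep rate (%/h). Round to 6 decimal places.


Rate = 0.39 / 117 = 0.003333 %/h

0.003333


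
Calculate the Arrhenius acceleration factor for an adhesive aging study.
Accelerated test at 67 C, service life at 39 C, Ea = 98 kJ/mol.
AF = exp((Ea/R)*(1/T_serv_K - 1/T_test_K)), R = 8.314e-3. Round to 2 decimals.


T_test = 340.15 K, T_serv = 312.15 K
Ea/R = 98 / 0.008314 = 11787.35
AF = exp(11787.35 * (1/312.15 - 1/340.15))
= 22.39

22.39


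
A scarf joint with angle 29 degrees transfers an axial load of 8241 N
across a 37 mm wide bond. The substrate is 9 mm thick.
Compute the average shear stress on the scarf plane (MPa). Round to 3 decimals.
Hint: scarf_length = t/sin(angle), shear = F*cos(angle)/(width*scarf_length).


scarf_length = 9 / sin(29 deg) = 18.5640 mm
cos(29 deg) = 0.874620
shear stress = 8241 * 0.874620 / (37 * 18.5640)
= 10.494 MPa

10.494


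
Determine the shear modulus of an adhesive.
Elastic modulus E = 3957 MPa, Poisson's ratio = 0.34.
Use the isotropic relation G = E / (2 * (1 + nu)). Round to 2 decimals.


G = 3957 / (2*(1+0.34)) = 3957 / 2.68
= 1476.49 MPa

1476.49


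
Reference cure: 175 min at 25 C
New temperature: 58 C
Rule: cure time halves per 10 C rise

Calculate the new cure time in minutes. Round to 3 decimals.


factor = 2^((58-25)/10) = 9.8492
t_new = 175 / 9.8492 = 17.768 min

17.768


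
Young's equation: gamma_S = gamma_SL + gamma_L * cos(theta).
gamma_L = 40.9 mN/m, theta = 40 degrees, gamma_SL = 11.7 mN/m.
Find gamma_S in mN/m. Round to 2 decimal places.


cos(40 deg) = 0.766044
gamma_S = 11.7 + 40.9 * 0.766044
= 43.03 mN/m

43.03


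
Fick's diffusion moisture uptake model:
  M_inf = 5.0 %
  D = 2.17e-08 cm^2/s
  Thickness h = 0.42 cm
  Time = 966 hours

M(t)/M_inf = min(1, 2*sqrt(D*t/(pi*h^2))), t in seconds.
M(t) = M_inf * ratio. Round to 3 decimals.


t_sec = 966 * 3600 = 3477600
ratio = 2*sqrt(2.17e-08*3477600/(pi*0.42^2))
= min(1, 0.738032)
= 0.738032
M(t) = 5.0 * 0.738032 = 3.690 %

3.690


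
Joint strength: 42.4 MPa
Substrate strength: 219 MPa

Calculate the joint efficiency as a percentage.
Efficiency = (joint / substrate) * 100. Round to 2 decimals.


Efficiency = (42.4 / 219) * 100 = 19.36%

19.36


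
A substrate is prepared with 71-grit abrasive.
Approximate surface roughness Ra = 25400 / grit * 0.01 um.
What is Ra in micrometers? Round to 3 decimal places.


Ra = 25400 / 71 * 0.01 = 3.577 um

3.577


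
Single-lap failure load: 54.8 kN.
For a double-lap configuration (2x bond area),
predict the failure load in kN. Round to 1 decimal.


Failure load = 54.8 * 2 = 109.6 kN

109.6


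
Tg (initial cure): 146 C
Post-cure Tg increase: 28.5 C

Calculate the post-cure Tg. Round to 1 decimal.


Post-cure Tg = 146 + 28.5 = 174.5 C

174.5


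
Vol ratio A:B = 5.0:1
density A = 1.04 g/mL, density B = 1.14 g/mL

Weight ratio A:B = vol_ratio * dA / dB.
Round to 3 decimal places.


Weight ratio = 5.0 * 1.04 / 1.14
= 4.561

4.561


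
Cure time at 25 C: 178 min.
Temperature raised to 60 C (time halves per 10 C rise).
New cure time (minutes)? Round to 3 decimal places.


Acceleration factor = 2^(35/10) = 11.3137
New time = 178 / 11.3137 = 15.733 min

15.733


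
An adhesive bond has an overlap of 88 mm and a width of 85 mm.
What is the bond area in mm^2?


Bond area = overlap * width
= 88 * 85
= 7480 mm^2

7480


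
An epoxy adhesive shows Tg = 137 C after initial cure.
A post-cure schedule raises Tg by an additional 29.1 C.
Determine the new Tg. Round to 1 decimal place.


New Tg = 137 + 29.1
= 166.1 C

166.1


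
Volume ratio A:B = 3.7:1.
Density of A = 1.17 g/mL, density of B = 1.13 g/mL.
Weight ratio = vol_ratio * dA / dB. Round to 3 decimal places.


Wt ratio = 3.7 * 1.17 / 1.13
= 3.831

3.831


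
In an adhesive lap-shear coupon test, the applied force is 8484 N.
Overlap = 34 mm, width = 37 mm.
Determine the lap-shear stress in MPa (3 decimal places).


stress = F / (overlap * width)
= 8484 / (34 * 37)
= 6.744 MPa

6.744


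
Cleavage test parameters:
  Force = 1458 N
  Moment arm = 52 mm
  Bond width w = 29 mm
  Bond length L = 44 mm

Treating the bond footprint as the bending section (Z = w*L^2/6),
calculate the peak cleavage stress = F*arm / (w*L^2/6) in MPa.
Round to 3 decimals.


M = 1458 * 52 = 75816 N*mm
Z = 29 * 44^2 / 6 = 56144 / 6 mm^3
sigma = M / Z = 6 * 75816 / 56144 = 454896 / 56144
= 8.102 MPa

8.102


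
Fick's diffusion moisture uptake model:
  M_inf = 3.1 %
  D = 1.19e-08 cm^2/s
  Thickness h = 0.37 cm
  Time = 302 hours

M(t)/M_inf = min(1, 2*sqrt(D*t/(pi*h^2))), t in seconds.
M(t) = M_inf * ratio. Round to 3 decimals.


t_sec = 302 * 3600 = 1087200
ratio = 2*sqrt(1.19e-08*1087200/(pi*0.37^2))
= min(1, 0.346882)
= 0.346882
M(t) = 3.1 * 0.346882 = 1.075 %

1.075


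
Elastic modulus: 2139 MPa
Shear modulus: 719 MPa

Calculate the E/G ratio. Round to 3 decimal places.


E / G = 2139 / 719 = 2.975

2.975


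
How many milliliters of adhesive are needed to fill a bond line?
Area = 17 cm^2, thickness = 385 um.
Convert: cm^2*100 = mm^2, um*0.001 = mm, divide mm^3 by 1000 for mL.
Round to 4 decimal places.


= (17 * 100) * (385 * 0.001) / 1000
= 0.6545 mL

0.6545


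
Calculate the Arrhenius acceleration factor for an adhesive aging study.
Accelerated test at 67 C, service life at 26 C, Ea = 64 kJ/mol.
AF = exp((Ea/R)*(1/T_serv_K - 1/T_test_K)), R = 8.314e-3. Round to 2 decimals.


T_test = 340.15 K, T_serv = 299.15 K
Ea/R = 64 / 0.008314 = 7697.86
AF = exp(7697.86 * (1/299.15 - 1/340.15))
= 22.23

22.23


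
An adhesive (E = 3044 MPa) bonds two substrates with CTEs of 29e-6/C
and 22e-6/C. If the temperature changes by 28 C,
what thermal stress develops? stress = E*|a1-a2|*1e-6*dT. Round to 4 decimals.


Stress = 3044 * |29 - 22| * 1e-6 * 28
= 0.5966 MPa

0.5966


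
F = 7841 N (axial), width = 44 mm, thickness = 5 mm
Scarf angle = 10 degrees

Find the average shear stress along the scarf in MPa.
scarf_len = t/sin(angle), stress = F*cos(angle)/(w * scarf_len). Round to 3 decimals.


scarf_len = 5/sin(10 deg) = 28.7939
cos(10 deg) = 0.984808
stress = 7841*0.984808/(44*28.7939) = 6.095 MPa

6.095


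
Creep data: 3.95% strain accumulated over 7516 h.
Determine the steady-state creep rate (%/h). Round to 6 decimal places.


Rate = 3.95 / 7516 = 0.000526 %/h

0.000526


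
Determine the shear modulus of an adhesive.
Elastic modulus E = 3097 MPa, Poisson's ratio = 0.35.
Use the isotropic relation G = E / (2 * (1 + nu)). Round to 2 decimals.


G = 3097 / (2*(1+0.35)) = 3097 / 2.70
= 1147.04 MPa

1147.04


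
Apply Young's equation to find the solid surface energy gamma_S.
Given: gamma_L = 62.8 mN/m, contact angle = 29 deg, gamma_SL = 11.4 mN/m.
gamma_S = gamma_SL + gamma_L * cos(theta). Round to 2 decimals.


theta_rad = 29 * pi/180 = 0.506145
gamma_S = 11.4 + 62.8 * cos(0.506145)
= 66.33 mN/m

66.33


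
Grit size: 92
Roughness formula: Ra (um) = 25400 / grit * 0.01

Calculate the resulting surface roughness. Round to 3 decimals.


Ra = 25400 / 92 * 0.01
= 2.761 um

2.761


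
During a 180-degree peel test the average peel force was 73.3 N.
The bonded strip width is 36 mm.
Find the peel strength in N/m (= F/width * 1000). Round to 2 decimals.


Peel strength = F/width * 1000
= 73.3 / 36 * 1000
= 2036.11 N/m

2036.11


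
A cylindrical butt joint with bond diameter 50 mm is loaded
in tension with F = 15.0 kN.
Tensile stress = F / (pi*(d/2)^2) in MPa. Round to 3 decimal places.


Area = pi * (50/2)^2 = 1963.4954 mm^2
Stress = 15.0*1000 / 1963.4954
= 7.639 MPa

7.639


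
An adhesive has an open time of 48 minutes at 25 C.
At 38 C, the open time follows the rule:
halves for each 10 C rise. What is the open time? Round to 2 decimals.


Factor = 2^((38-25)/10) = 2.4623
Open time = 48 / 2.4623 = 19.49 min

19.49


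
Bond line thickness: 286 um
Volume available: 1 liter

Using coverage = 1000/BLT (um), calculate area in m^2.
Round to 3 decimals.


1 L = 1e6 mm^3, thickness = 286 um = 0.286 mm
Area = 1e6 / 0.286 mm^2 = (1e6 / 0.286) / 1e6 m^2 = 1000 / 286 m^2
= 3.497 m^2

3.497


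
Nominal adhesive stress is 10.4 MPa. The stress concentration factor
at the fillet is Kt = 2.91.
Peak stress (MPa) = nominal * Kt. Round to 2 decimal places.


Peak = 10.4 * 2.91 = 30.26 MPa

30.26


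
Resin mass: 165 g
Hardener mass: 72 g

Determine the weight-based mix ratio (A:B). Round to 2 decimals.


Ratio = 165 / 72 = 2.29

2.29
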